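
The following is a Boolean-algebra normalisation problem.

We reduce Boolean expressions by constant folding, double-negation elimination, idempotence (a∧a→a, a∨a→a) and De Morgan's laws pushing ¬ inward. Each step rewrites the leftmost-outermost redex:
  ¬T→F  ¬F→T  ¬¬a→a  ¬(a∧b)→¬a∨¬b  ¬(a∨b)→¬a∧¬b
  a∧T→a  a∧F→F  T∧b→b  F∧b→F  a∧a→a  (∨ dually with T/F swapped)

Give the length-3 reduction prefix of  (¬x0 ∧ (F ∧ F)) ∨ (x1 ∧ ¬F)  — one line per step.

  start: (¬x0 ∧ (F ∧ F)) ∨ (x1 ∧ ¬F)
  step 1: (¬x0 ∧ F) ∨ (x1 ∧ ¬F)
  step 2: F ∨ (x1 ∧ ¬F)
  step 3: x1 ∧ ¬F

Answer: after 3 steps: x1 ∧ ¬F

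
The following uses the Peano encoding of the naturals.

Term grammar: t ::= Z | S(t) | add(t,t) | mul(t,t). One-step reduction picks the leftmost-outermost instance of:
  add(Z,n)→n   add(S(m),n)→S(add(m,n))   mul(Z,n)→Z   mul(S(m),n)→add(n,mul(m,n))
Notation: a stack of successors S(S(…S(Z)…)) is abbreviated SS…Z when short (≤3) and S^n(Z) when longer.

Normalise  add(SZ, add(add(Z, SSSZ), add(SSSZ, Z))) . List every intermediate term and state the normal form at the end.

Answer: normal form = S^7(Z)  (in 11 steps)

Reduction:
  start: add(SZ, add(add(Z, SSSZ), add(SSSZ, Z)))
  →1  S(add(Z, add(add(Z, SSSZ), add(SSSZ, Z))))
  →2  S(add(add(Z, SSSZ), add(SSSZ, Z)))
  →3  S(add(SSSZ, add(SSSZ, Z)))
  →4  S(S(add(SSZ, add(SSSZ, Z))))
  →5  S(S(S(add(SZ, add(SSSZ, Z)))))
  →6  S(S(S(S(add(Z, add(SSSZ, Z))))))
  →7  S(S(S(S(add(SSSZ, Z)))))
  →8  S(S(S(S(S(add(SSZ, Z))))))
  →9  S(S(S(S(S(S(add(SZ, Z)))))))
  →10  S(S(S(S(S(S(S(add(Z, Z))))))))
  →11  S^7(Z)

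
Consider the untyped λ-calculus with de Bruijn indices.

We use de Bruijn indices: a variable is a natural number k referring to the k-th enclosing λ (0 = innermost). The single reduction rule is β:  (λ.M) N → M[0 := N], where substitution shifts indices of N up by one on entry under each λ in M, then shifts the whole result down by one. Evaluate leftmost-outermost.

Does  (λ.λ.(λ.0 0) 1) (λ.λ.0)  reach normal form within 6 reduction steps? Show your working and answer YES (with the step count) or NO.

Answer: YES — reaches normal form λ.λ.0 in 3 ≤ 6 steps

Reduction:
  start: (λ.λ.(λ.0 0) 1) (λ.λ.0)
  →1  λ.(λ.0 0) (λ.λ.0)
  →2  λ.(λ.λ.0) (λ.λ.0)
  →3  λ.λ.0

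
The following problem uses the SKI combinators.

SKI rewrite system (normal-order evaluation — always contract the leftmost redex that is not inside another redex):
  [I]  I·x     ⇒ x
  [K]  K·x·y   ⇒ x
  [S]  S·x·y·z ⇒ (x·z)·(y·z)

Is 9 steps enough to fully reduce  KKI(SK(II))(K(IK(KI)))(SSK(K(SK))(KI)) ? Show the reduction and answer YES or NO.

Answer: YES — reaches normal form SK(K(SK)) in 8 ≤ 9 steps

Working:
  start: KKI(SK(II))(K(IK(KI)))(SSK(K(SK))(KI))
  →1  K(SK(II))(K(IK(KI)))(SSK(K(SK))(KI))
  →2  SK(II)(SSK(K(SK))(KI))
  →3  K(SSK(K(SK))(KI))(II(SSK(K(SK))(KI)))
  →4  SSK(K(SK))(KI)
  →5  S(K(SK))(K(K(SK)))(KI)
  →6  K(SK)(KI)(K(K(SK))(KI))
  →7  SK(K(K(SK))(KI))
  →8  SK(K(SK))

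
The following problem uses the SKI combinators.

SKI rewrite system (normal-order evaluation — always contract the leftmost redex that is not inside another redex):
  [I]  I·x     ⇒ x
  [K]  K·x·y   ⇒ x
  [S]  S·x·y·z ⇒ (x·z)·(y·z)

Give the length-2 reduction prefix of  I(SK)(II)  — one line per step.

Answer: after 2 steps: SKI

Working:
  start: I(SK)(II)
  [1] SK(II)
  [2] SKI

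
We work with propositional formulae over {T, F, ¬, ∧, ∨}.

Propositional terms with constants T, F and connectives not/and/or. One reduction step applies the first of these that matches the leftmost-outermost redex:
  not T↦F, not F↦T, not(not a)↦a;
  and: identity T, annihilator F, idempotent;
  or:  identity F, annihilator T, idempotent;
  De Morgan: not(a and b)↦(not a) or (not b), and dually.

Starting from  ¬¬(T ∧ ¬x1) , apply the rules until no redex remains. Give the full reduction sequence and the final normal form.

  start: ¬¬(T ∧ ¬x1)
  [1] T ∧ ¬x1
  [2] ¬x1

Answer: normal form = ¬x1  (in 2 steps)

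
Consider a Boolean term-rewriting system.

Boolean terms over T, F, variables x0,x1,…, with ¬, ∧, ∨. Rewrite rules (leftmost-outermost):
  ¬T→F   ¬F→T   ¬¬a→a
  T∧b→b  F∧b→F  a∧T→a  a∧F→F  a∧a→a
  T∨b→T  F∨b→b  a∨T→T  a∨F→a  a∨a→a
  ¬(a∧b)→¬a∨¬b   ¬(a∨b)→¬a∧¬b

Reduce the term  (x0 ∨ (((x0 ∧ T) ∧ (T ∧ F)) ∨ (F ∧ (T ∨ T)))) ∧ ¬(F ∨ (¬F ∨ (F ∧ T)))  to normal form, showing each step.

  start: (x0 ∨ (((x0 ∧ T) ∧ (T ∧ F)) ∨ (F ∧ (T ∨ T)))) ∧ ¬(F ∨ (¬F ∨ (F ∧ T)))
  step 1: (x0 ∨ ((x0 ∧ (T ∧ F)) ∨ (F ∧ (T ∨ T)))) ∧ ¬(F ∨ (¬F ∨ (F ∧ T)))
  step 2: (x0 ∨ ((x0 ∧ F) ∨ (F ∧ (T ∨ T)))) ∧ ¬(F ∨ (¬F ∨ (F ∧ T)))
  step 3: (x0 ∨ (F ∨ (F ∧ (T ∨ T)))) ∧ ¬(F ∨ (¬F ∨ (F ∧ T)))
  step 4: (x0 ∨ (F ∧ (T ∨ T))) ∧ ¬(F ∨ (¬F ∨ (F ∧ T)))
  step 5: (x0 ∨ F) ∧ ¬(F ∨ (¬F ∨ (F ∧ T)))
  step 6: x0 ∧ ¬(F ∨ (¬F ∨ (F ∧ T)))
  step 7: x0 ∧ (¬F ∧ ¬(¬F ∨ (F ∧ T)))
  step 8: x0 ∧ (T ∧ ¬(¬F ∨ (F ∧ T)))
  step 9: x0 ∧ ¬(¬F ∨ (F ∧ T))
  step 10: x0 ∧ (¬¬F ∧ ¬(F ∧ T))
  step 11: x0 ∧ (F ∧ ¬(F ∧ T))
  step 12: x0 ∧ F
  step 13: F

Answer: normal form = F  (in 13 steps)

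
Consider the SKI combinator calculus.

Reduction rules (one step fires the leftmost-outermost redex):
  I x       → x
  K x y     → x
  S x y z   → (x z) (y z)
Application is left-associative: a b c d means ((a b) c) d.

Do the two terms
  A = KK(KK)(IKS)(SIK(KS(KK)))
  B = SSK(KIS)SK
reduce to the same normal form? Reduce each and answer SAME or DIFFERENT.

Answer: DIFFERENT — A ⇓ KS, B ⇓ SIK

Reduction:
Term A:
  start: KK(KK)(IKS)(SIK(KS(KK)))
  step 1: K(IKS)(SIK(KS(KK)))
  step 2: IKS
  step 3: KS

Term B:
  start: SSK(KIS)SK
  step 1: S(KIS)(K(KIS))SK
  step 2: KISS(K(KIS)S)K
  step 3: IS(K(KIS)S)K
  step 4: S(K(KIS)S)K
  step 5: S(KIS)K
  step 6: SIK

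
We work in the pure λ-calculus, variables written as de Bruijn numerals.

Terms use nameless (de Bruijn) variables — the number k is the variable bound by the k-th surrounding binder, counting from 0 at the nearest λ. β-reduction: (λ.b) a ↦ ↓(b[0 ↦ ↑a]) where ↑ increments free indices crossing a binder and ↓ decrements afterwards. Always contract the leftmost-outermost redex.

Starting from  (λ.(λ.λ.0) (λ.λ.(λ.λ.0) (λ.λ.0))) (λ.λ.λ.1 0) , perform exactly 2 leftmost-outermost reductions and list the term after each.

  start: (λ.(λ.λ.0) (λ.λ.(λ.λ.0) (λ.λ.0))) (λ.λ.λ.1 0)
  step 1: (λ.λ.0) (λ.λ.(λ.λ.0) (λ.λ.0))
  step 2: λ.0

Answer: after 2 steps: λ.0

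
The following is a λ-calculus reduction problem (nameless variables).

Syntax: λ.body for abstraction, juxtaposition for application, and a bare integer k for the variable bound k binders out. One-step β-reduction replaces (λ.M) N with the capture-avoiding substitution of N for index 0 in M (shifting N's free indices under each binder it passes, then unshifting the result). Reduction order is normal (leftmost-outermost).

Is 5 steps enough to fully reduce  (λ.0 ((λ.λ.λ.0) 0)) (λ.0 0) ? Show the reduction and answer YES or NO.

Answer: YES — reaches normal form λ.0 in 4 ≤ 5 steps

Derivation:
  start: (λ.0 ((λ.λ.λ.0) 0)) (λ.0 0)
  step 1: (λ.0 0) ((λ.λ.λ.0) (λ.0 0))
  step 2: (λ.λ.λ.0) (λ.0 0) ((λ.λ.λ.0) (λ.0 0))
  step 3: (λ.λ.0) ((λ.λ.λ.0) (λ.0 0))
  step 4: λ.0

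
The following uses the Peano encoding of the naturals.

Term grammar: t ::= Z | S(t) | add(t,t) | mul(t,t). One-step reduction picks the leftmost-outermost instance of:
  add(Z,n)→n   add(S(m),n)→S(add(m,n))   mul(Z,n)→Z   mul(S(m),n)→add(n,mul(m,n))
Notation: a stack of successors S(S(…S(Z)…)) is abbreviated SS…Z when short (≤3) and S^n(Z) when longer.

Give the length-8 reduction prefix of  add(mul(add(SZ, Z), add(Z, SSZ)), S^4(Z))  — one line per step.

Answer: after 8 steps: S(S(add(mul(add(Z, Z), add(Z, SSZ)), S^4(Z))))

Reduction:
  start: add(mul(add(SZ, Z), add(Z, SSZ)), S^4(Z))
  step 1: add(mul(S(add(Z, Z)), add(Z, SSZ)), S^4(Z))
  step 2: add(add(add(Z, SSZ), mul(add(Z, Z), add(Z, SSZ))), S^4(Z))
  step 3: add(add(SSZ, mul(add(Z, Z), add(Z, SSZ))), S^4(Z))
  step 4: add(S(add(SZ, mul(add(Z, Z), add(Z, SSZ)))), S^4(Z))
  step 5: S(add(add(SZ, mul(add(Z, Z), add(Z, SSZ))), S^4(Z)))
  step 6: S(add(S(add(Z, mul(add(Z, Z), add(Z, SSZ)))), S^4(Z)))
  step 7: S(S(add(add(Z, mul(add(Z, Z), add(Z, SSZ))), S^4(Z))))
  step 8: S(S(add(mul(add(Z, Z), add(Z, SSZ)), S^4(Z))))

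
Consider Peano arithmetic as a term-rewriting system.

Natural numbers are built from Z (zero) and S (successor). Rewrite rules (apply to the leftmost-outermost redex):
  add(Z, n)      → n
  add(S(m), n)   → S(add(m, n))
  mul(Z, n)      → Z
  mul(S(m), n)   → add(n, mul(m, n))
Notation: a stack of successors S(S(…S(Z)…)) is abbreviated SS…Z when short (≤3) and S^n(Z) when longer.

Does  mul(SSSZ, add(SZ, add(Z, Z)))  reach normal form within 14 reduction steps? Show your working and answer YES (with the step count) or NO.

Answer: NO — after 14 steps the term is S(S(add(S(add(Z, add(Z, Z))), mul(Z, add(SZ, add(Z, Z)))))), not yet normal

Reduction:
  start: mul(SSSZ, add(SZ, add(Z, Z)))
  →1  add(add(SZ, add(Z, Z)), mul(SSZ, add(SZ, add(Z, Z))))
  →2  add(S(add(Z, add(Z, Z))), mul(SSZ, add(SZ, add(Z, Z))))
  →3  S(add(add(Z, add(Z, Z)), mul(SSZ, add(SZ, add(Z, Z)))))
  →4  S(add(add(Z, Z), mul(SSZ, add(SZ, add(Z, Z)))))
  →5  S(add(Z, mul(SSZ, add(SZ, add(Z, Z)))))
  →6  S(mul(SSZ, add(SZ, add(Z, Z))))
  →7  S(add(add(SZ, add(Z, Z)), mul(SZ, add(SZ, add(Z, Z)))))
  →8  S(add(S(add(Z, add(Z, Z))), mul(SZ, add(SZ, add(Z, Z)))))
  →9  S(S(add(add(Z, add(Z, Z)), mul(SZ, add(SZ, add(Z, Z))))))
  →10  S(S(add(add(Z, Z), mul(SZ, add(SZ, add(Z, Z))))))
  →11  S(S(add(Z, mul(SZ, add(SZ, add(Z, Z))))))
  →12  S(S(mul(SZ, add(SZ, add(Z, Z)))))
  →13  S(S(add(add(SZ, add(Z, Z)), mul(Z, add(SZ, add(Z, Z))))))
  →14  S(S(add(S(add(Z, add(Z, Z))), mul(Z, add(SZ, add(Z, Z))))))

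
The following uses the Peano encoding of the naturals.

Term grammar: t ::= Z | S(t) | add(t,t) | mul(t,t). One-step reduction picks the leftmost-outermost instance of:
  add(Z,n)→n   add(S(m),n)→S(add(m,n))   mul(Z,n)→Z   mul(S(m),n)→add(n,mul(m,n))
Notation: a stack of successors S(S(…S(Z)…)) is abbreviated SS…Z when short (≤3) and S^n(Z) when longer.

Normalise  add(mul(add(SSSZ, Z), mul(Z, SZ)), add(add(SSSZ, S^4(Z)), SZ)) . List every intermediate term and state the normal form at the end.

Answer: normal form = S^8(Z)  (in 27 steps)

Working:
  start: add(mul(add(SSSZ, Z), mul(Z, SZ)), add(add(SSSZ, S^4(Z)), SZ))
  →1  add(mul(S(add(SSZ, Z)), mul(Z, SZ)), add(add(SSSZ, S^4(Z)), SZ))
  →2  add(add(mul(Z, SZ), mul(add(SSZ, Z), mul(Z, SZ))), add(add(SSSZ, S^4(Z)), SZ))
  →3  add(add(Z, mul(add(SSZ, Z), mul(Z, SZ))), add(add(SSSZ, S^4(Z)), SZ))
  →4  add(mul(add(SSZ, Z), mul(Z, SZ)), add(add(SSSZ, S^4(Z)), SZ))
  →5  add(mul(S(add(SZ, Z)), mul(Z, SZ)), add(add(SSSZ, S^4(Z)), SZ))
  →6  add(add(mul(Z, SZ), mul(add(SZ, Z), mul(Z, SZ))), add(add(SSSZ, S^4(Z)), SZ))
  →7  add(add(Z, mul(add(SZ, Z), mul(Z, SZ))), add(add(SSSZ, S^4(Z)), SZ))
  →8  add(mul(add(SZ, Z), mul(Z, SZ)), add(add(SSSZ, S^4(Z)), SZ))
  →9  add(mul(S(add(Z, Z)), mul(Z, SZ)), add(add(SSSZ, S^4(Z)), SZ))
  →10  add(add(mul(Z, SZ), mul(add(Z, Z), mul(Z, SZ))), add(add(SSSZ, S^4(Z)), SZ))
  →11  add(add(Z, mul(add(Z, Z), mul(Z, SZ))), add(add(SSSZ, S^4(Z)), SZ))
  →12  add(mul(add(Z, Z), mul(Z, SZ)), add(add(SSSZ, S^4(Z)), SZ))
  →13  add(mul(Z, mul(Z, SZ)), add(add(SSSZ, S^4(Z)), SZ))
  →14  add(Z, add(add(SSSZ, S^4(Z)), SZ))
  →15  add(add(SSSZ, S^4(Z)), SZ)
  →16  add(S(add(SSZ, S^4(Z))), SZ)
  →17  S(add(add(SSZ, S^4(Z)), SZ))
  →18  S(add(S(add(SZ, S^4(Z))), SZ))
  →19  S(S(add(add(SZ, S^4(Z)), SZ)))
  →20  S(S(add(S(add(Z, S^4(Z))), SZ)))
  →21  S(S(S(add(add(Z, S^4(Z)), SZ))))
  →22  S(S(S(add(S^4(Z), SZ))))
  →23  S(S(S(S(add(SSSZ, SZ)))))
  →24  S(S(S(S(S(add(SSZ, SZ))))))
  →25  S(S(S(S(S(S(add(SZ, SZ)))))))
  →26  S(S(S(S(S(S(S(add(Z, SZ))))))))
  →27  S^8(Z)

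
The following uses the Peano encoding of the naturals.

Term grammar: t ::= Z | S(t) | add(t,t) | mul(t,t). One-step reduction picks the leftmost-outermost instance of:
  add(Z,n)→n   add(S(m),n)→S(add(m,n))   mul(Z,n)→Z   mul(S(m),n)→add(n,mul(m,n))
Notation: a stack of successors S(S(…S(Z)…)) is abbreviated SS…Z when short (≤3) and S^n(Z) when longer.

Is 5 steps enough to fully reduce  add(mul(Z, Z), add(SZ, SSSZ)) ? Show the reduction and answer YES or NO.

  start: add(mul(Z, Z), add(SZ, SSSZ))
  [1] add(Z, add(SZ, SSSZ))
  [2] add(SZ, SSSZ)
  [3] S(add(Z, SSSZ))
  [4] S^4(Z)

Answer: YES — reaches normal form S^4(Z) in 4 ≤ 5 steps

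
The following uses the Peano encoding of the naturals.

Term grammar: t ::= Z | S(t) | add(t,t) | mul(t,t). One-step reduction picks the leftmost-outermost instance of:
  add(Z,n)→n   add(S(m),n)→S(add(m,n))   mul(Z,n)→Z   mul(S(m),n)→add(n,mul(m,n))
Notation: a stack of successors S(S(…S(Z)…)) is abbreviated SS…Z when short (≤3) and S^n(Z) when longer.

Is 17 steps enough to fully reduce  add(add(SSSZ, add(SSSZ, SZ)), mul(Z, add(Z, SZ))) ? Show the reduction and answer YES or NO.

  start: add(add(SSSZ, add(SSSZ, SZ)), mul(Z, add(Z, SZ)))
  →1  add(S(add(SSZ, add(SSSZ, SZ))), mul(Z, add(Z, SZ)))
  →2  S(add(add(SSZ, add(SSSZ, SZ)), mul(Z, add(Z, SZ))))
  →3  S(add(S(add(SZ, add(SSSZ, SZ))), mul(Z, add(Z, SZ))))
  →4  S(S(add(add(SZ, add(SSSZ, SZ)), mul(Z, add(Z, SZ)))))
  →5  S(S(add(S(add(Z, add(SSSZ, SZ))), mul(Z, add(Z, SZ)))))
  →6  S(S(S(add(add(Z, add(SSSZ, SZ)), mul(Z, add(Z, SZ))))))
  →7  S(S(S(add(add(SSSZ, SZ), mul(Z, add(Z, SZ))))))
  →8  S(S(S(add(S(add(SSZ, SZ)), mul(Z, add(Z, SZ))))))
  →9  S(S(S(S(add(add(SSZ, SZ), mul(Z, add(Z, SZ)))))))
  →10  S(S(S(S(add(S(add(SZ, SZ)), mul(Z, add(Z, SZ)))))))
  →11  S(S(S(S(S(add(add(SZ, SZ), mul(Z, add(Z, SZ))))))))
  →12  S(S(S(S(S(add(S(add(Z, SZ)), mul(Z, add(Z, SZ))))))))
  →13  S(S(S(S(S(S(add(add(Z, SZ), mul(Z, add(Z, SZ)))))))))
  →14  S(S(S(S(S(S(add(SZ, mul(Z, add(Z, SZ)))))))))
  →15  S(S(S(S(S(S(S(add(Z, mul(Z, add(Z, SZ))))))))))
  →16  S(S(S(S(S(S(S(mul(Z, add(Z, SZ)))))))))
  →17  S^7(Z)

Answer: YES — reaches normal form S^7(Z) in 17 ≤ 17 steps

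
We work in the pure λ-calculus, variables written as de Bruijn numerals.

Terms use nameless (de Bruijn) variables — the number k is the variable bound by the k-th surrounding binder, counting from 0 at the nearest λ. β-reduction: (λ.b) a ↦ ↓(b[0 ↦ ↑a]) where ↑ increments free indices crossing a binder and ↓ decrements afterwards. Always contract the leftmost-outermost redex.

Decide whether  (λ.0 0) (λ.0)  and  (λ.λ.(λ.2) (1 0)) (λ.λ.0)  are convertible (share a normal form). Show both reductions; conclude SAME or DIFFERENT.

Answer: DIFFERENT — A ⇓ λ.0, B ⇓ λ.λ.λ.0

Reduction:
Term A:
  start: (λ.0 0) (λ.0)
  [1] (λ.0) (λ.0)
  [2] λ.0

Term B:
  start: (λ.λ.(λ.2) (1 0)) (λ.λ.0)
  [1] λ.(λ.λ.λ.0) ((λ.λ.0) 0)
  [2] λ.λ.λ.0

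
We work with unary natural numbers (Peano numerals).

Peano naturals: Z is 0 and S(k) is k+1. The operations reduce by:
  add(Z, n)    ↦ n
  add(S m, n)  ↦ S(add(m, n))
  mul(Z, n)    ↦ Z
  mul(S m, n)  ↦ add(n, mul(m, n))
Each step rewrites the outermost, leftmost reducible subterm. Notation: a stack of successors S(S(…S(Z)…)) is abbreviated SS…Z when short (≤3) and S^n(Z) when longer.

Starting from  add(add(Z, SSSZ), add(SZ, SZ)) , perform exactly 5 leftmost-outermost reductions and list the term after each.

  start: add(add(Z, SSSZ), add(SZ, SZ))
  →1  add(SSSZ, add(SZ, SZ))
  →2  S(add(SSZ, add(SZ, SZ)))
  →3  S(S(add(SZ, add(SZ, SZ))))
  →4  S(S(S(add(Z, add(SZ, SZ)))))
  →5  S(S(S(add(SZ, SZ))))

Answer: after 5 steps: S(S(S(add(SZ, SZ))))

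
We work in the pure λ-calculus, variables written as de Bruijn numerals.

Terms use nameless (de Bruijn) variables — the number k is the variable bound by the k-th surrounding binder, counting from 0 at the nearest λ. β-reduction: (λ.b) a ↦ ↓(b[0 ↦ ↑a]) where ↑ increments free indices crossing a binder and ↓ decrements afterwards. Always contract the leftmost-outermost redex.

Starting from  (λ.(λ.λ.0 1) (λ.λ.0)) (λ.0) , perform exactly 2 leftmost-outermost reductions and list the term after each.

Answer: after 2 steps: λ.0 (λ.λ.0)

Derivation:
  start: (λ.(λ.λ.0 1) (λ.λ.0)) (λ.0)
  →1  (λ.λ.0 1) (λ.λ.0)
  →2  λ.0 (λ.λ.0)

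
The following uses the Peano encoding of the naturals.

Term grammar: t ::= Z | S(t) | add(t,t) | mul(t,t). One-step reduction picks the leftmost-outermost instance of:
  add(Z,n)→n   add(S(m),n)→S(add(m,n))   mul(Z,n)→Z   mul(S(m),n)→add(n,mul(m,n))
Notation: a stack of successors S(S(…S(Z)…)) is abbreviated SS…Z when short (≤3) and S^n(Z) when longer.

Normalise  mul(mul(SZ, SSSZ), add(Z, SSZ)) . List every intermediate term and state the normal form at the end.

Answer: normal form = S^6(Z)  (in 22 steps)

Working:
  start: mul(mul(SZ, SSSZ), add(Z, SSZ))
  step 1: mul(add(SSSZ, mul(Z, SSSZ)), add(Z, SSZ))
  step 2: mul(S(add(SSZ, mul(Z, SSSZ))), add(Z, SSZ))
  step 3: add(add(Z, SSZ), mul(add(SSZ, mul(Z, SSSZ)), add(Z, SSZ)))
  step 4: add(SSZ, mul(add(SSZ, mul(Z, SSSZ)), add(Z, SSZ)))
  step 5: S(add(SZ, mul(add(SSZ, mul(Z, SSSZ)), add(Z, SSZ))))
  step 6: S(S(add(Z, mul(add(SSZ, mul(Z, SSSZ)), add(Z, SSZ)))))
  step 7: S(S(mul(add(SSZ, mul(Z, SSSZ)), add(Z, SSZ))))
  step 8: S(S(mul(S(add(SZ, mul(Z, SSSZ))), add(Z, SSZ))))
  step 9: S(S(add(add(Z, SSZ), mul(add(SZ, mul(Z, SSSZ)), add(Z, SSZ)))))
  step 10: S(S(add(SSZ, mul(add(SZ, mul(Z, SSSZ)), add(Z, SSZ)))))
  step 11: S(S(S(add(SZ, mul(add(SZ, mul(Z, SSSZ)), add(Z, SSZ))))))
  step 12: S(S(S(S(add(Z, mul(add(SZ, mul(Z, SSSZ)), add(Z, SSZ)))))))
  step 13: S(S(S(S(mul(add(SZ, mul(Z, SSSZ)), add(Z, SSZ))))))
  step 14: S(S(S(S(mul(S(add(Z, mul(Z, SSSZ))), add(Z, SSZ))))))
  step 15: S(S(S(S(add(add(Z, SSZ), mul(add(Z, mul(Z, SSSZ)), add(Z, SSZ)))))))
  step 16: S(S(S(S(add(SSZ, mul(add(Z, mul(Z, SSSZ)), add(Z, SSZ)))))))
  step 17: S(S(S(S(S(add(SZ, mul(add(Z, mul(Z, SSSZ)), add(Z, SSZ))))))))
  step 18: S(S(S(S(S(S(add(Z, mul(add(Z, mul(Z, SSSZ)), add(Z, SSZ)))))))))
  step 19: S(S(S(S(S(S(mul(add(Z, mul(Z, SSSZ)), add(Z, SSZ))))))))
  step 20: S(S(S(S(S(S(mul(mul(Z, SSSZ), add(Z, SSZ))))))))
  step 21: S(S(S(S(S(S(mul(Z, add(Z, SSZ))))))))
  step 22: S^6(Z)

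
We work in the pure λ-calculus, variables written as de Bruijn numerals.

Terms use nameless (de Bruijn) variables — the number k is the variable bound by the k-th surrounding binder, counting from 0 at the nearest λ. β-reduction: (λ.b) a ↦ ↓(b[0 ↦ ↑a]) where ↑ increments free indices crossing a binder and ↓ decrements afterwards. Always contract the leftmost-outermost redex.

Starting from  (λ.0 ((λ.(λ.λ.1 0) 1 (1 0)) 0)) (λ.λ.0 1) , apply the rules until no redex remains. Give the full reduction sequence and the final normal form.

  start: (λ.0 ((λ.(λ.λ.1 0) 1 (1 0)) 0)) (λ.λ.0 1)
  [1] (λ.λ.0 1) ((λ.(λ.λ.1 0) (λ.λ.0 1) ((λ.λ.0 1) 0)) (λ.λ.0 1))
  [2] λ.0 ((λ.(λ.λ.1 0) (λ.λ.0 1) ((λ.λ.0 1) 0)) (λ.λ.0 1))
  [3] λ.0 ((λ.λ.1 0) (λ.λ.0 1) ((λ.λ.0 1) (λ.λ.0 1)))
  [4] λ.0 ((λ.(λ.λ.0 1) 0) ((λ.λ.0 1) (λ.λ.0 1)))
  [5] λ.0 ((λ.λ.0 1) ((λ.λ.0 1) (λ.λ.0 1)))
  [6] λ.0 (λ.0 ((λ.λ.0 1) (λ.λ.0 1)))
  [7] λ.0 (λ.0 (λ.0 (λ.λ.0 1)))

Answer: normal form = λ.0 (λ.0 (λ.0 (λ.λ.0 1)))  (in 7 steps)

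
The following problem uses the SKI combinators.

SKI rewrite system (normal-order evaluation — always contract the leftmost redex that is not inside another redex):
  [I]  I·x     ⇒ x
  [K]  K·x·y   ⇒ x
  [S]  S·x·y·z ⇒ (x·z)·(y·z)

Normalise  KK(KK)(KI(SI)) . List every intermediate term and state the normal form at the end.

  start: KK(KK)(KI(SI))
  step 1: K(KI(SI))
  step 2: KI

Answer: normal form = KI  (in 2 steps)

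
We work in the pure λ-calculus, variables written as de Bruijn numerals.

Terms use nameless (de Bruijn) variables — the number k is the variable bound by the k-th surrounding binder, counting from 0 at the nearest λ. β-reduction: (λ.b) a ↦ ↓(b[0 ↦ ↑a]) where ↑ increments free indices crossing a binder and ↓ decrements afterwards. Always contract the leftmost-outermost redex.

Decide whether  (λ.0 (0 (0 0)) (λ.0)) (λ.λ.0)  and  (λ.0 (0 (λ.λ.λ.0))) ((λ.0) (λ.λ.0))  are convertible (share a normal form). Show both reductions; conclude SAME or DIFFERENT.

Term A:
  start: (λ.0 (0 (0 0)) (λ.0)) (λ.λ.0)
  →1  (λ.λ.0) ((λ.λ.0) ((λ.λ.0) (λ.λ.0))) (λ.0)
  →2  (λ.0) (λ.0)
  →3  λ.0

Term B:
  start: (λ.0 (0 (λ.λ.λ.0))) ((λ.0) (λ.λ.0))
  →1  (λ.0) (λ.λ.0) ((λ.0) (λ.λ.0) (λ.λ.λ.0))
  →2  (λ.λ.0) ((λ.0) (λ.λ.0) (λ.λ.λ.0))
  →3  λ.0

Answer: SAME — A ⇓ λ.0, B ⇓ λ.0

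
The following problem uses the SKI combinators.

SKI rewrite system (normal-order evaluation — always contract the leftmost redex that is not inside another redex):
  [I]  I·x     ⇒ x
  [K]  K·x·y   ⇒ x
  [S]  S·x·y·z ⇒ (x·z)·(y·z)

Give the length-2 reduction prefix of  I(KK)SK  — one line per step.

Answer: after 2 steps: KK

Working:
  start: I(KK)SK
  step 1: KKSK
  step 2: KK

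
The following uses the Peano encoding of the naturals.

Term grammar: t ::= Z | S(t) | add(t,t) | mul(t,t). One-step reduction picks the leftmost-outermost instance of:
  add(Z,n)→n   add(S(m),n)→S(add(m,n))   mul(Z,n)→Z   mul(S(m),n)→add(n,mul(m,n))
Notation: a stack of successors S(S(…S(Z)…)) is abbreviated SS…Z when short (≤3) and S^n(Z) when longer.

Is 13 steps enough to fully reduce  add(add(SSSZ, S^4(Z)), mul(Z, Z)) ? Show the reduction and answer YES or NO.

Answer: YES — reaches normal form S^7(Z) in 13 ≤ 13 steps

Working:
  start: add(add(SSSZ, S^4(Z)), mul(Z, Z))
  →1  add(S(add(SSZ, S^4(Z))), mul(Z, Z))
  →2  S(add(add(SSZ, S^4(Z)), mul(Z, Z)))
  →3  S(add(S(add(SZ, S^4(Z))), mul(Z, Z)))
  →4  S(S(add(add(SZ, S^4(Z)), mul(Z, Z))))
  →5  S(S(add(S(add(Z, S^4(Z))), mul(Z, Z))))
  →6  S(S(S(add(add(Z, S^4(Z)), mul(Z, Z)))))
  →7  S(S(S(add(S^4(Z), mul(Z, Z)))))
  →8  S(S(S(S(add(SSSZ, mul(Z, Z))))))
  →9  S(S(S(S(S(add(SSZ, mul(Z, Z)))))))
  →10  S(S(S(S(S(S(add(SZ, mul(Z, Z))))))))
  →11  S(S(S(S(S(S(S(add(Z, mul(Z, Z)))))))))
  →12  S(S(S(S(S(S(S(mul(Z, Z))))))))
  →13  S^7(Z)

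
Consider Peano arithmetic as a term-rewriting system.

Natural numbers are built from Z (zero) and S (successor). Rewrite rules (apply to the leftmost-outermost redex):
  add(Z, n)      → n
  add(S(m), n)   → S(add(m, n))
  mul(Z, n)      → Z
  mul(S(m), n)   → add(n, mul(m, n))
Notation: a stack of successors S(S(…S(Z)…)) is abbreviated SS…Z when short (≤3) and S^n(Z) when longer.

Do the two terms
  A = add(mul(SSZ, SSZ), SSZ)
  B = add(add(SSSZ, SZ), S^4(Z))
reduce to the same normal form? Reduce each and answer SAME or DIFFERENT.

Term A:
  start: add(mul(SSZ, SSZ), SSZ)
  →1  add(add(SSZ, mul(SZ, SSZ)), SSZ)
  →2  add(S(add(SZ, mul(SZ, SSZ))), SSZ)
  →3  S(add(add(SZ, mul(SZ, SSZ)), SSZ))
  →4  S(add(S(add(Z, mul(SZ, SSZ))), SSZ))
  →5  S(S(add(add(Z, mul(SZ, SSZ)), SSZ)))
  →6  S(S(add(mul(SZ, SSZ), SSZ)))
  →7  S(S(add(add(SSZ, mul(Z, SSZ)), SSZ)))
  →8  S(S(add(S(add(SZ, mul(Z, SSZ))), SSZ)))
  →9  S(S(S(add(add(SZ, mul(Z, SSZ)), SSZ))))
  →10  S(S(S(add(S(add(Z, mul(Z, SSZ))), SSZ))))
  →11  S(S(S(S(add(add(Z, mul(Z, SSZ)), SSZ)))))
  →12  S(S(S(S(add(mul(Z, SSZ), SSZ)))))
  →13  S(S(S(S(add(Z, SSZ)))))
  →14  S^6(Z)

Term B:
  start: add(add(SSSZ, SZ), S^4(Z))
  →1  add(S(add(SSZ, SZ)), S^4(Z))
  →2  S(add(add(SSZ, SZ), S^4(Z)))
  →3  S(add(S(add(SZ, SZ)), S^4(Z)))
  →4  S(S(add(add(SZ, SZ), S^4(Z))))
  →5  S(S(add(S(add(Z, SZ)), S^4(Z))))
  →6  S(S(S(add(add(Z, SZ), S^4(Z)))))
  →7  S(S(S(add(SZ, S^4(Z)))))
  →8  S(S(S(S(add(Z, S^4(Z))))))
  →9  S^8(Z)

Answer: DIFFERENT — A ⇓ S^6(Z), B ⇓ S^8(Z)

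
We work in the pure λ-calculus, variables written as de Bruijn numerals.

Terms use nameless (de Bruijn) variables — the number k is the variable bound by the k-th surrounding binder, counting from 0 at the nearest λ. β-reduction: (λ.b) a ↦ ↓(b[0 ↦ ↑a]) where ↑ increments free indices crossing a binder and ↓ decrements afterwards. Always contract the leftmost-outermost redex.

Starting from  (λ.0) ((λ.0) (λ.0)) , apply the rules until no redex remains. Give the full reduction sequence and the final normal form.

Answer: normal form = λ.0  (in 2 steps)

Reduction:
  start: (λ.0) ((λ.0) (λ.0))
  [1] (λ.0) (λ.0)
  [2] λ.0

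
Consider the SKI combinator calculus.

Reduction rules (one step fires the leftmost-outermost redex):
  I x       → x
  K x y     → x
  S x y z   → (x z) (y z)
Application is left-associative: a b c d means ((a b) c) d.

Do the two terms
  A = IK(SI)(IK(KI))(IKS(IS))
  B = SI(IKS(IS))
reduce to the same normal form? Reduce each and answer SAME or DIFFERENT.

Answer: SAME — A ⇓ SIS, B ⇓ SIS

Derivation:
Term A:
  start: IK(SI)(IK(KI))(IKS(IS))
  [1] K(SI)(IK(KI))(IKS(IS))
  [2] SI(IKS(IS))
  [3] SI(KS(IS))
  [4] SIS

Term B:
  start: SI(IKS(IS))
  [1] SI(KS(IS))
  [2] SIS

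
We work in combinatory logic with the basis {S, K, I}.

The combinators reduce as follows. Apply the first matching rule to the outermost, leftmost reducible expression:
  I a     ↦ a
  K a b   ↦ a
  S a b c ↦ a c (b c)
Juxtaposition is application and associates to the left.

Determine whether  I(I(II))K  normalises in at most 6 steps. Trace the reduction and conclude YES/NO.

Answer: YES — reaches normal form K in 4 ≤ 6 steps

Working:
  start: I(I(II))K
  step 1: I(II)K
  step 2: IIK
  step 3: IK
  step 4: K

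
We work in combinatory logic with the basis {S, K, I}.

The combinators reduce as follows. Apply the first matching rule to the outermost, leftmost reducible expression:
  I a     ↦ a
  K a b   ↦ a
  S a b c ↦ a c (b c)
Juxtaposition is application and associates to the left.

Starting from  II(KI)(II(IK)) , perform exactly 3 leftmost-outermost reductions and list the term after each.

Answer: after 3 steps: I

Working:
  start: II(KI)(II(IK))
  step 1: I(KI)(II(IK))
  step 2: KI(II(IK))
  step 3: I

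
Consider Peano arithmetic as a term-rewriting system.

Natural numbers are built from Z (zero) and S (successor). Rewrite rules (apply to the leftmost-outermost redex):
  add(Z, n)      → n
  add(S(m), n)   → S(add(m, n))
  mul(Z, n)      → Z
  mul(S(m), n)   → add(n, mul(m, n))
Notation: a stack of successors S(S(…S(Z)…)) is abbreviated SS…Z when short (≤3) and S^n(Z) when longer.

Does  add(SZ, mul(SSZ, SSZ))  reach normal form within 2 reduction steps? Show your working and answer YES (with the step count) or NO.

Answer: NO — after 2 steps the term is S(mul(SSZ, SSZ)), not yet normal

Reduction:
  start: add(SZ, mul(SSZ, SSZ))
  step 1: S(add(Z, mul(SSZ, SSZ)))
  step 2: S(mul(SSZ, SSZ))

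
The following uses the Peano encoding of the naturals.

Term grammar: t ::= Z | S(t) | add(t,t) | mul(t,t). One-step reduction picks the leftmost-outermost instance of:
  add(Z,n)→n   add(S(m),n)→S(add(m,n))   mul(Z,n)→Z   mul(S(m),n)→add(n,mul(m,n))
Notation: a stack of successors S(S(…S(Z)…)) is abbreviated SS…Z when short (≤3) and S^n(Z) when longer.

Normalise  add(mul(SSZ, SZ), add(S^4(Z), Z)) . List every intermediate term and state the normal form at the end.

Answer: normal form = S^6(Z)  (in 15 steps)

Reduction:
  start: add(mul(SSZ, SZ), add(S^4(Z), Z))
  step 1: add(add(SZ, mul(SZ, SZ)), add(S^4(Z), Z))
  step 2: add(S(add(Z, mul(SZ, SZ))), add(S^4(Z), Z))
  step 3: S(add(add(Z, mul(SZ, SZ)), add(S^4(Z), Z)))
  step 4: S(add(mul(SZ, SZ), add(S^4(Z), Z)))
  step 5: S(add(add(SZ, mul(Z, SZ)), add(S^4(Z), Z)))
  step 6: S(add(S(add(Z, mul(Z, SZ))), add(S^4(Z), Z)))
  step 7: S(S(add(add(Z, mul(Z, SZ)), add(S^4(Z), Z))))
  step 8: S(S(add(mul(Z, SZ), add(S^4(Z), Z))))
  step 9: S(S(add(Z, add(S^4(Z), Z))))
  step 10: S(S(add(S^4(Z), Z)))
  step 11: S(S(S(add(SSSZ, Z))))
  step 12: S(S(S(S(add(SSZ, Z)))))
  step 13: S(S(S(S(S(add(SZ, Z))))))
  step 14: S(S(S(S(S(S(add(Z, Z)))))))
  step 15: S^6(Z)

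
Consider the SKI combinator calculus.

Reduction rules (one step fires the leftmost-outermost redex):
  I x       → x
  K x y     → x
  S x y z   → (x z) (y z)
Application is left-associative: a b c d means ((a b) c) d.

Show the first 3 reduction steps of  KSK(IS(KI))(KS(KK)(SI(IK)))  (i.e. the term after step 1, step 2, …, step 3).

Answer: after 3 steps: S(S(KI))(S(SI(IK)))

Working:
  start: KSK(IS(KI))(KS(KK)(SI(IK)))
  step 1: S(IS(KI))(KS(KK)(SI(IK)))
  step 2: S(S(KI))(KS(KK)(SI(IK)))
  step 3: S(S(KI))(S(SI(IK)))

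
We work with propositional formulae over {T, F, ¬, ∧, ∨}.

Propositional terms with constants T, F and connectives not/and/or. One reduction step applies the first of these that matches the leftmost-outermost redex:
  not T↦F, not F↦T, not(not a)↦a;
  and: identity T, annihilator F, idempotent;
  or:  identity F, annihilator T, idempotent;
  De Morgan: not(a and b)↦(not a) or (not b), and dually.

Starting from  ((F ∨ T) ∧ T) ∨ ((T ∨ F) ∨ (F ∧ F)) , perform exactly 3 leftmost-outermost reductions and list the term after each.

Answer: after 3 steps: T

Working:
  start: ((F ∨ T) ∧ T) ∨ ((T ∨ F) ∨ (F ∧ F))
  step 1: (F ∨ T) ∨ ((T ∨ F) ∨ (F ∧ F))
  step 2: T ∨ ((T ∨ F) ∨ (F ∧ F))
  step 3: T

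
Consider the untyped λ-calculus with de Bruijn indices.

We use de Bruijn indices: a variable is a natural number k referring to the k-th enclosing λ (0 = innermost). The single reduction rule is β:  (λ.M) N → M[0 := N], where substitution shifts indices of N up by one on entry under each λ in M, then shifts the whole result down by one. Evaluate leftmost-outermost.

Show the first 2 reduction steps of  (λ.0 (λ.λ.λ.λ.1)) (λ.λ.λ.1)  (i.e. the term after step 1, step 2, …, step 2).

  start: (λ.0 (λ.λ.λ.λ.1)) (λ.λ.λ.1)
  step 1: (λ.λ.λ.1) (λ.λ.λ.λ.1)
  step 2: λ.λ.1

Answer: after 2 steps: λ.λ.1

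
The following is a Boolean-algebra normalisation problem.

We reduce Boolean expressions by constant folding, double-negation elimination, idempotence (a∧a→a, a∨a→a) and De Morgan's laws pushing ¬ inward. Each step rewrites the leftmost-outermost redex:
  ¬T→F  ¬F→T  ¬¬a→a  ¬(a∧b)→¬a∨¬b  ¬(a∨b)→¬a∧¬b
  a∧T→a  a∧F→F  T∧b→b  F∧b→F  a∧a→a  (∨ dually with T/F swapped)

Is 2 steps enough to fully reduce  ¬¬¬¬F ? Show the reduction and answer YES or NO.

Answer: YES — reaches normal form F in 2 ≤ 2 steps

Derivation:
  start: ¬¬¬¬F
  [1] ¬¬F
  [2] F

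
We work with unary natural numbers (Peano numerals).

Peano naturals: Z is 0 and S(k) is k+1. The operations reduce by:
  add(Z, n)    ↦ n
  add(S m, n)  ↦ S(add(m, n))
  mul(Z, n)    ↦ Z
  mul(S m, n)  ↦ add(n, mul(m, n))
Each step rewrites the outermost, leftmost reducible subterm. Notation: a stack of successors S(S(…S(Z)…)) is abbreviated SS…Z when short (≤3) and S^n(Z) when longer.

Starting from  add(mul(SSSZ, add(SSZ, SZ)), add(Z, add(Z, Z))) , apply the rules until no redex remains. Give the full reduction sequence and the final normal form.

Answer: normal form = S^9(Z)  (in 37 steps)

Derivation:
  start: add(mul(SSSZ, add(SSZ, SZ)), add(Z, add(Z, Z)))
  step 1: add(add(add(SSZ, SZ), mul(SSZ, add(SSZ, SZ))), add(Z, add(Z, Z)))
  step 2: add(add(S(add(SZ, SZ)), mul(SSZ, add(SSZ, SZ))), add(Z, add(Z, Z)))
  step 3: add(S(add(add(SZ, SZ), mul(SSZ, add(SSZ, SZ)))), add(Z, add(Z, Z)))
  step 4: S(add(add(add(SZ, SZ), mul(SSZ, add(SSZ, SZ))), add(Z, add(Z, Z))))
  step 5: S(add(add(S(add(Z, SZ)), mul(SSZ, add(SSZ, SZ))), add(Z, add(Z, Z))))
  step 6: S(add(S(add(add(Z, SZ), mul(SSZ, add(SSZ, SZ)))), add(Z, add(Z, Z))))
  step 7: S(S(add(add(add(Z, SZ), mul(SSZ, add(SSZ, SZ))), add(Z, add(Z, Z)))))
  step 8: S(S(add(add(SZ, mul(SSZ, add(SSZ, SZ))), add(Z, add(Z, Z)))))
  step 9: S(S(add(S(add(Z, mul(SSZ, add(SSZ, SZ)))), add(Z, add(Z, Z)))))
  step 10: S(S(S(add(add(Z, mul(SSZ, add(SSZ, SZ))), add(Z, add(Z, Z))))))
  step 11: S(S(S(add(mul(SSZ, add(SSZ, SZ)), add(Z, add(Z, Z))))))
  step 12: S(S(S(add(add(add(SSZ, SZ), mul(SZ, add(SSZ, SZ))), add(Z, add(Z, Z))))))
  step 13: S(S(S(add(add(S(add(SZ, SZ)), mul(SZ, add(SSZ, SZ))), add(Z, add(Z, Z))))))
  step 14: S(S(S(add(S(add(add(SZ, SZ), mul(SZ, add(SSZ, SZ)))), add(Z, add(Z, Z))))))
  step 15: S(S(S(S(add(add(add(SZ, SZ), mul(SZ, add(SSZ, SZ))), add(Z, add(Z, Z)))))))
  step 16: S(S(S(S(add(add(S(add(Z, SZ)), mul(SZ, add(SSZ, SZ))), add(Z, add(Z, Z)))))))
  step 17: S(S(S(S(add(S(add(add(Z, SZ), mul(SZ, add(SSZ, SZ)))), add(Z, add(Z, Z)))))))
  step 18: S(S(S(S(S(add(add(add(Z, SZ), mul(SZ, add(SSZ, SZ))), add(Z, add(Z, Z))))))))
  step 19: S(S(S(S(S(add(add(SZ, mul(SZ, add(SSZ, SZ))), add(Z, add(Z, Z))))))))
  step 20: S(S(S(S(S(add(S(add(Z, mul(SZ, add(SSZ, SZ)))), add(Z, add(Z, Z))))))))
  step 21: S(S(S(S(S(S(add(add(Z, mul(SZ, add(SSZ, SZ))), add(Z, add(Z, Z)))))))))
  step 22: S(S(S(S(S(S(add(mul(SZ, add(SSZ, SZ)), add(Z, add(Z, Z)))))))))
  step 23: S(S(S(S(S(S(add(add(add(SSZ, SZ), mul(Z, add(SSZ, SZ))), add(Z, add(Z, Z)))))))))
  step 24: S(S(S(S(S(S(add(add(S(add(SZ, SZ)), mul(Z, add(SSZ, SZ))), add(Z, add(Z, Z)))))))))
  step 25: S(S(S(S(S(S(add(S(add(add(SZ, SZ), mul(Z, add(SSZ, SZ)))), add(Z, add(Z, Z)))))))))
  step 26: S(S(S(S(S(S(S(add(add(add(SZ, SZ), mul(Z, add(SSZ, SZ))), add(Z, add(Z, Z))))))))))
  step 27: S(S(S(S(S(S(S(add(add(S(add(Z, SZ)), mul(Z, add(SSZ, SZ))), add(Z, add(Z, Z))))))))))
  step 28: S(S(S(S(S(S(S(add(S(add(add(Z, SZ), mul(Z, add(SSZ, SZ)))), add(Z, add(Z, Z))))))))))
  step 29: S(S(S(S(S(S(S(S(add(add(add(Z, SZ), mul(Z, add(SSZ, SZ))), add(Z, add(Z, Z)))))))))))
  step 30: S(S(S(S(S(S(S(S(add(add(SZ, mul(Z, add(SSZ, SZ))), add(Z, add(Z, Z)))))))))))
  step 31: S(S(S(S(S(S(S(S(add(S(add(Z, mul(Z, add(SSZ, SZ)))), add(Z, add(Z, Z)))))))))))
  step 32: S(S(S(S(S(S(S(S(S(add(add(Z, mul(Z, add(SSZ, SZ))), add(Z, add(Z, Z))))))))))))
  step 33: S(S(S(S(S(S(S(S(S(add(mul(Z, add(SSZ, SZ)), add(Z, add(Z, Z))))))))))))
  step 34: S(S(S(S(S(S(S(S(S(add(Z, add(Z, add(Z, Z))))))))))))
  step 35: S(S(S(S(S(S(S(S(S(add(Z, add(Z, Z)))))))))))
  step 36: S(S(S(S(S(S(S(S(S(add(Z, Z))))))))))
  step 37: S^9(Z)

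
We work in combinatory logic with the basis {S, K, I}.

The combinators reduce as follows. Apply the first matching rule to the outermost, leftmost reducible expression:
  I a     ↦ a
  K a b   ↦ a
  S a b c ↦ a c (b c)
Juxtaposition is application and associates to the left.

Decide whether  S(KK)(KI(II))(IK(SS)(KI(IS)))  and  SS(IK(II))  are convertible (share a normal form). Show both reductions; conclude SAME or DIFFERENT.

Term A:
  start: S(KK)(KI(II))(IK(SS)(KI(IS)))
  →1  KK(IK(SS)(KI(IS)))(KI(II)(IK(SS)(KI(IS))))
  →2  K(KI(II)(IK(SS)(KI(IS))))
  →3  K(I(IK(SS)(KI(IS))))
  →4  K(IK(SS)(KI(IS)))
  →5  K(K(SS)(KI(IS)))
  →6  K(SS)

Term B:
  start: SS(IK(II))
  →1  SS(K(II))
  →2  SS(KI)

Answer: DIFFERENT — A ⇓ K(SS), B ⇓ SS(KI)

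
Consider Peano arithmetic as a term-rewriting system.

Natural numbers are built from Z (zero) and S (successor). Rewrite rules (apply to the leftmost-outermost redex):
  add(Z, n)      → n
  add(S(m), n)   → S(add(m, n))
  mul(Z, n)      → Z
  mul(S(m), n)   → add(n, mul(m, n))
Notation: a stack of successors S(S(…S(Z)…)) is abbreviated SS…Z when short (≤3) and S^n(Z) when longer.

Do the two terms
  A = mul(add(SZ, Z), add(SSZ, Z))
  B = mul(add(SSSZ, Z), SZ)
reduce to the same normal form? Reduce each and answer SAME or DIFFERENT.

Term A:
  start: mul(add(SZ, Z), add(SSZ, Z))
  step 1: mul(S(add(Z, Z)), add(SSZ, Z))
  step 2: add(add(SSZ, Z), mul(add(Z, Z), add(SSZ, Z)))
  step 3: add(S(add(SZ, Z)), mul(add(Z, Z), add(SSZ, Z)))
  step 4: S(add(add(SZ, Z), mul(add(Z, Z), add(SSZ, Z))))
  step 5: S(add(S(add(Z, Z)), mul(add(Z, Z), add(SSZ, Z))))
  step 6: S(S(add(add(Z, Z), mul(add(Z, Z), add(SSZ, Z)))))
  step 7: S(S(add(Z, mul(add(Z, Z), add(SSZ, Z)))))
  step 8: S(S(mul(add(Z, Z), add(SSZ, Z))))
  step 9: S(S(mul(Z, add(SSZ, Z))))
  step 10: SSZ

Term B:
  start: mul(add(SSSZ, Z), SZ)
  step 1: mul(S(add(SSZ, Z)), SZ)
  step 2: add(SZ, mul(add(SSZ, Z), SZ))
  step 3: S(add(Z, mul(add(SSZ, Z), SZ)))
  step 4: S(mul(add(SSZ, Z), SZ))
  step 5: S(mul(S(add(SZ, Z)), SZ))
  step 6: S(add(SZ, mul(add(SZ, Z), SZ)))
  step 7: S(S(add(Z, mul(add(SZ, Z), SZ))))
  step 8: S(S(mul(add(SZ, Z), SZ)))
  step 9: S(S(mul(S(add(Z, Z)), SZ)))
  step 10: S(S(add(SZ, mul(add(Z, Z), SZ))))
  step 11: S(S(S(add(Z, mul(add(Z, Z), SZ)))))
  step 12: S(S(S(mul(add(Z, Z), SZ))))
  step 13: S(S(S(mul(Z, SZ))))
  step 14: SSSZ

Answer: DIFFERENT — A ⇓ SSZ, B ⇓ SSSZ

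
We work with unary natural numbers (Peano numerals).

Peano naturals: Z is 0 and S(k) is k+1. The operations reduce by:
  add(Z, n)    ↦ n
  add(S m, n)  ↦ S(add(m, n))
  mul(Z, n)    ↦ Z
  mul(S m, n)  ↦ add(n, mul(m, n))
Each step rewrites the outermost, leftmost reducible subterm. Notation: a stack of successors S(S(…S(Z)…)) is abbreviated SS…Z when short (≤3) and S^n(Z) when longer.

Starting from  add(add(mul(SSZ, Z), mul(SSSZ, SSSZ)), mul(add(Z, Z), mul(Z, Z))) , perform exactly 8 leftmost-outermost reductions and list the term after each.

  start: add(add(mul(SSZ, Z), mul(SSSZ, SSSZ)), mul(add(Z, Z), mul(Z, Z)))
  →1  add(add(add(Z, mul(SZ, Z)), mul(SSSZ, SSSZ)), mul(add(Z, Z), mul(Z, Z)))
  →2  add(add(mul(SZ, Z), mul(SSSZ, SSSZ)), mul(add(Z, Z), mul(Z, Z)))
  →3  add(add(add(Z, mul(Z, Z)), mul(SSSZ, SSSZ)), mul(add(Z, Z), mul(Z, Z)))
  →4  add(add(mul(Z, Z), mul(SSSZ, SSSZ)), mul(add(Z, Z), mul(Z, Z)))
  →5  add(add(Z, mul(SSSZ, SSSZ)), mul(add(Z, Z), mul(Z, Z)))
  →6  add(mul(SSSZ, SSSZ), mul(add(Z, Z), mul(Z, Z)))
  →7  add(add(SSSZ, mul(SSZ, SSSZ)), mul(add(Z, Z), mul(Z, Z)))
  →8  add(S(add(SSZ, mul(SSZ, SSSZ))), mul(add(Z, Z), mul(Z, Z)))

Answer: after 8 steps: add(S(add(SSZ, mul(SSZ, SSSZ))), mul(add(Z, Z), mul(Z, Z)))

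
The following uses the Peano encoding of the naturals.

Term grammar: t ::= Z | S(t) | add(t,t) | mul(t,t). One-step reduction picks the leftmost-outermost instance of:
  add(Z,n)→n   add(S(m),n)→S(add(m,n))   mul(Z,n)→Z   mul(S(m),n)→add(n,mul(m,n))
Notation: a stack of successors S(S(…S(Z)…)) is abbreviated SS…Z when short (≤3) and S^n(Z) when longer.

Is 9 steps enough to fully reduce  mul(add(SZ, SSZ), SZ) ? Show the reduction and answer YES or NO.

  start: mul(add(SZ, SSZ), SZ)
  →1  mul(S(add(Z, SSZ)), SZ)
  →2  add(SZ, mul(add(Z, SSZ), SZ))
  →3  S(add(Z, mul(add(Z, SSZ), SZ)))
  →4  S(mul(add(Z, SSZ), SZ))
  →5  S(mul(SSZ, SZ))
  →6  S(add(SZ, mul(SZ, SZ)))
  →7  S(S(add(Z, mul(SZ, SZ))))
  →8  S(S(mul(SZ, SZ)))
  →9  S(S(add(SZ, mul(Z, SZ))))

Answer: NO — after 9 steps the term is S(S(add(SZ, mul(Z, SZ)))), not yet normal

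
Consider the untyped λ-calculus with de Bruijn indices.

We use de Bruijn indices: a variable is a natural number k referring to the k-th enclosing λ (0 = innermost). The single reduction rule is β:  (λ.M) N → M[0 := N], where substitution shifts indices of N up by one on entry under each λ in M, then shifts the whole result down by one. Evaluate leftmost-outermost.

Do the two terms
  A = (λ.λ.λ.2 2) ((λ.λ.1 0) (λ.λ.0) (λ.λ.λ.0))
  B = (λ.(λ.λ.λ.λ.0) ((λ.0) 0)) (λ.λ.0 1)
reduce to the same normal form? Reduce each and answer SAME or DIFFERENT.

Term A:
  start: (λ.λ.λ.2 2) ((λ.λ.1 0) (λ.λ.0) (λ.λ.λ.0))
  [1] λ.λ.(λ.λ.1 0) (λ.λ.0) (λ.λ.λ.0) ((λ.λ.1 0) (λ.λ.0) (λ.λ.λ.0))
  [2] λ.λ.(λ.(λ.λ.0) 0) (λ.λ.λ.0) ((λ.λ.1 0) (λ.λ.0) (λ.λ.λ.0))
  [3] λ.λ.(λ.λ.0) (λ.λ.λ.0) ((λ.λ.1 0) (λ.λ.0) (λ.λ.λ.0))
  [4] λ.λ.(λ.0) ((λ.λ.1 0) (λ.λ.0) (λ.λ.λ.0))
  [5] λ.λ.(λ.λ.1 0) (λ.λ.0) (λ.λ.λ.0)
  [6] λ.λ.(λ.(λ.λ.0) 0) (λ.λ.λ.0)
  [7] λ.λ.(λ.λ.0) (λ.λ.λ.0)
  [8] λ.λ.λ.0

Term B:
  start: (λ.(λ.λ.λ.λ.0) ((λ.0) 0)) (λ.λ.0 1)
  [1] (λ.λ.λ.λ.0) ((λ.0) (λ.λ.0 1))
  [2] λ.λ.λ.0

Answer: SAME — A ⇓ λ.λ.λ.0, B ⇓ λ.λ.λ.0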